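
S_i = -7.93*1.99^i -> [-7.93, -15.78, -31.4, -62.49, -124.36]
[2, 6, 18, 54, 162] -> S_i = 2*3^i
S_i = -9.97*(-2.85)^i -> [-9.97, 28.41, -80.98, 230.8, -657.77]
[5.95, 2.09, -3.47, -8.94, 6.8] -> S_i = Random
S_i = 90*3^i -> [90, 270, 810, 2430, 7290]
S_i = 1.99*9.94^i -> [1.99, 19.78, 196.62, 1954.39, 19426.68]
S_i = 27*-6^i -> [27, -162, 972, -5832, 34992]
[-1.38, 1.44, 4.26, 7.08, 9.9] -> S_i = -1.38 + 2.82*i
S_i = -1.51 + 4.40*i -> [-1.51, 2.89, 7.29, 11.69, 16.09]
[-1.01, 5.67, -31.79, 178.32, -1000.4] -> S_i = -1.01*(-5.61)^i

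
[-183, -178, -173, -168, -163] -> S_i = -183 + 5*i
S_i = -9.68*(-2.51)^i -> [-9.68, 24.3, -60.98, 153.07, -384.21]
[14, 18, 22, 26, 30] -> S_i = 14 + 4*i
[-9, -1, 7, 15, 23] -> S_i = -9 + 8*i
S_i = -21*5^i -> [-21, -105, -525, -2625, -13125]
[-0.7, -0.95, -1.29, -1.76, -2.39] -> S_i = -0.70*1.36^i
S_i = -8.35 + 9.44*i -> [-8.35, 1.09, 10.53, 19.97, 29.41]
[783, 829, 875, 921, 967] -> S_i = 783 + 46*i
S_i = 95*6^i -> [95, 570, 3420, 20520, 123120]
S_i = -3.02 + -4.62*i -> [-3.02, -7.64, -12.26, -16.88, -21.5]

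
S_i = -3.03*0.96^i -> [-3.03, -2.91, -2.79, -2.68, -2.57]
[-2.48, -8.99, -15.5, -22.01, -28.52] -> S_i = -2.48 + -6.51*i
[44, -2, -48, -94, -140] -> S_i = 44 + -46*i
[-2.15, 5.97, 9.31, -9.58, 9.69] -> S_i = Random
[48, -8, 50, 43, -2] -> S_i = Random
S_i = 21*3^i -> [21, 63, 189, 567, 1701]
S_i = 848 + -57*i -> [848, 791, 734, 677, 620]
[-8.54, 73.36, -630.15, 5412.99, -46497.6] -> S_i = -8.54*(-8.59)^i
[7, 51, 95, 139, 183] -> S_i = 7 + 44*i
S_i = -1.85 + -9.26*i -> [-1.85, -11.11, -20.37, -29.63, -38.89]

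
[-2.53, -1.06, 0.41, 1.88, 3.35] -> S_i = -2.53 + 1.47*i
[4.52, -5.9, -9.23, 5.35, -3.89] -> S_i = Random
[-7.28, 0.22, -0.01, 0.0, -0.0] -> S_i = -7.28*(-0.03)^i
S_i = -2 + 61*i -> [-2, 59, 120, 181, 242]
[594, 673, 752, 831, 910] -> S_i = 594 + 79*i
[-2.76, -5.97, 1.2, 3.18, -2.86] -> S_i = Random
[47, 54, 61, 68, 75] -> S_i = 47 + 7*i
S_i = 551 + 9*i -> [551, 560, 569, 578, 587]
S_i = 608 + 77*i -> [608, 685, 762, 839, 916]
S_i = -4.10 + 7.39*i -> [-4.1, 3.29, 10.68, 18.07, 25.46]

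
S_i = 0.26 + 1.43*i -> [0.26, 1.69, 3.12, 4.55, 5.98]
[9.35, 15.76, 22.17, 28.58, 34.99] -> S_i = 9.35 + 6.41*i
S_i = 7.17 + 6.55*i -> [7.17, 13.72, 20.27, 26.82, 33.37]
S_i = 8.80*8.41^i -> [8.8, 74.01, 622.41, 5234.45, 44021.68]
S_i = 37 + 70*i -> [37, 107, 177, 247, 317]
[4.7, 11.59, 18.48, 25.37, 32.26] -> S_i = 4.70 + 6.89*i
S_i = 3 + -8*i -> [3, -5, -13, -21, -29]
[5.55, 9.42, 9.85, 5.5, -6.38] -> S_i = Random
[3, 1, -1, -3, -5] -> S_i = 3 + -2*i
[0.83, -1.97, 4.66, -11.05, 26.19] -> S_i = 0.83*(-2.37)^i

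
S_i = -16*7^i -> [-16, -112, -784, -5488, -38416]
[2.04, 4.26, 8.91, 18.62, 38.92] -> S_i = 2.04*2.09^i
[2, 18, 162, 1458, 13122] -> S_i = 2*9^i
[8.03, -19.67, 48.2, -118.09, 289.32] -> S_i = 8.03*(-2.45)^i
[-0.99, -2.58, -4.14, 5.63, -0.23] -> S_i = Random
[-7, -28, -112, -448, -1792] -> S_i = -7*4^i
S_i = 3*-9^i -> [3, -27, 243, -2187, 19683]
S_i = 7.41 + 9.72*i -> [7.41, 17.13, 26.85, 36.57, 46.29]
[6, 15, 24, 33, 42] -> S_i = 6 + 9*i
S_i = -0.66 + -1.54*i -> [-0.66, -2.2, -3.74, -5.28, -6.82]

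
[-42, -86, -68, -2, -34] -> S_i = Random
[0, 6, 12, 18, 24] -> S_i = 0 + 6*i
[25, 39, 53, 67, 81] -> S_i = 25 + 14*i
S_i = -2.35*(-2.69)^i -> [-2.35, 6.32, -17.0, 45.74, -123.05]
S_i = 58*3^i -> [58, 174, 522, 1566, 4698]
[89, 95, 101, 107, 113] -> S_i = 89 + 6*i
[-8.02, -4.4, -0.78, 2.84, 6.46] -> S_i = -8.02 + 3.62*i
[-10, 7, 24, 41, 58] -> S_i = -10 + 17*i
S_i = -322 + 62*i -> [-322, -260, -198, -136, -74]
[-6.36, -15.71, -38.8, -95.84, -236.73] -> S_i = -6.36*2.47^i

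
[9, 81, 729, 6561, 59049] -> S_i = 9*9^i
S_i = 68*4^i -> [68, 272, 1088, 4352, 17408]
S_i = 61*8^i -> [61, 488, 3904, 31232, 249856]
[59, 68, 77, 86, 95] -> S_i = 59 + 9*i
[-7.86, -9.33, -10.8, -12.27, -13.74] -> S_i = -7.86 + -1.47*i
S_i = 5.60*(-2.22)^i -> [5.6, -12.43, 27.6, -61.27, 136.02]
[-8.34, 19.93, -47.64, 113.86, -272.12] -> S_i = -8.34*(-2.39)^i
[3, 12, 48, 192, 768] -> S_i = 3*4^i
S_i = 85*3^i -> [85, 255, 765, 2295, 6885]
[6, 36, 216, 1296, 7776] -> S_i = 6*6^i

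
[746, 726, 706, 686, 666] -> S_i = 746 + -20*i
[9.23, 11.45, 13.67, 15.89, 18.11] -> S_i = 9.23 + 2.22*i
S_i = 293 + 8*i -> [293, 301, 309, 317, 325]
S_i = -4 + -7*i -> [-4, -11, -18, -25, -32]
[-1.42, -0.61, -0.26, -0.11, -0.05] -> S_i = -1.42*0.43^i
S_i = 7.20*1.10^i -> [7.2, 7.92, 8.71, 9.58, 10.54]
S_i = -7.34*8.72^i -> [-7.34, -64.0, -558.12, -4866.82, -42438.69]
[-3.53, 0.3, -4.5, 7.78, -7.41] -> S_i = Random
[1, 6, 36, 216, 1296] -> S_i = 1*6^i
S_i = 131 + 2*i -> [131, 133, 135, 137, 139]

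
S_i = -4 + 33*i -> [-4, 29, 62, 95, 128]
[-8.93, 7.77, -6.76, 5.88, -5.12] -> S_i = -8.93*(-0.87)^i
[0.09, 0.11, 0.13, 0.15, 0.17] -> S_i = 0.09 + 0.02*i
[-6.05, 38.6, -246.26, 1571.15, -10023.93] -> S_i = -6.05*(-6.38)^i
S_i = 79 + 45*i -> [79, 124, 169, 214, 259]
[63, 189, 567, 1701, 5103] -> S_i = 63*3^i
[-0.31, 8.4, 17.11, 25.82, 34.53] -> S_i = -0.31 + 8.71*i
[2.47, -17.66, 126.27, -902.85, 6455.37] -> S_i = 2.47*(-7.15)^i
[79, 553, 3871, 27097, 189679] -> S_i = 79*7^i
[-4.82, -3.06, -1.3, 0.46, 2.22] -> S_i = -4.82 + 1.76*i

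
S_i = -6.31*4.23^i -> [-6.31, -26.69, -112.9, -477.58, -2020.18]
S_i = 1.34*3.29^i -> [1.34, 4.41, 14.5, 47.72, 157.0]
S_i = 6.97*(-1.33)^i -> [6.97, -9.27, 12.33, -16.4, 21.81]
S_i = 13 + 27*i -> [13, 40, 67, 94, 121]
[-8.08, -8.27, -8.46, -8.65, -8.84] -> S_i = -8.08 + -0.19*i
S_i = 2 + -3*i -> [2, -1, -4, -7, -10]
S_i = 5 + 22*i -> [5, 27, 49, 71, 93]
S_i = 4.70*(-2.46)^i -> [4.7, -11.56, 28.44, -69.97, 172.12]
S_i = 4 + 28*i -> [4, 32, 60, 88, 116]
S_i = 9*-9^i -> [9, -81, 729, -6561, 59049]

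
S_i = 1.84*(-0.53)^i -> [1.84, -0.98, 0.52, -0.27, 0.15]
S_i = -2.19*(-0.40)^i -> [-2.19, 0.88, -0.35, 0.14, -0.06]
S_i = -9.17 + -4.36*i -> [-9.17, -13.53, -17.89, -22.25, -26.61]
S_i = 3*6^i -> [3, 18, 108, 648, 3888]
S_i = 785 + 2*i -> [785, 787, 789, 791, 793]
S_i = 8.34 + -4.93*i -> [8.34, 3.41, -1.52, -6.45, -11.38]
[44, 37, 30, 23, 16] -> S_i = 44 + -7*i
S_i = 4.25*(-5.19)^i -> [4.25, -22.06, 114.48, -594.14, 3083.6]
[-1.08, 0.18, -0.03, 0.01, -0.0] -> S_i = -1.08*(-0.17)^i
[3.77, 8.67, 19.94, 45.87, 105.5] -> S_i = 3.77*2.30^i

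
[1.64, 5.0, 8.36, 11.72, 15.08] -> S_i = 1.64 + 3.36*i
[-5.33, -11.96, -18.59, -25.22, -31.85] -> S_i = -5.33 + -6.63*i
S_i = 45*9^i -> [45, 405, 3645, 32805, 295245]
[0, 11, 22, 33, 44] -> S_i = 0 + 11*i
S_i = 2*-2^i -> [2, -4, 8, -16, 32]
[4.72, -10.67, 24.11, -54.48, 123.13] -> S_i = 4.72*(-2.26)^i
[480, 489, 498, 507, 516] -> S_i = 480 + 9*i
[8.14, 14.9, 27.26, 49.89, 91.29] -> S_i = 8.14*1.83^i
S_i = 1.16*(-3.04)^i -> [1.16, -3.53, 10.72, -32.59, 99.07]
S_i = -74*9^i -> [-74, -666, -5994, -53946, -485514]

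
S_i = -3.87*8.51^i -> [-3.87, -32.93, -280.27, -2385.06, -20296.88]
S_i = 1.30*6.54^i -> [1.3, 8.5, 55.6, 363.64, 2378.23]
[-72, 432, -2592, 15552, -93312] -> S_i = -72*-6^i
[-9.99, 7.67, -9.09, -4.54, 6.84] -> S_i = Random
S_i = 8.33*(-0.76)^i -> [8.33, -6.33, 4.81, -3.66, 2.78]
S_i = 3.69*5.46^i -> [3.69, 20.15, 110.0, 600.63, 3279.42]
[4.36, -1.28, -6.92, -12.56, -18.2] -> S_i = 4.36 + -5.64*i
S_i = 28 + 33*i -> [28, 61, 94, 127, 160]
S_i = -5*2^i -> [-5, -10, -20, -40, -80]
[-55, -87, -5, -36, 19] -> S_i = Random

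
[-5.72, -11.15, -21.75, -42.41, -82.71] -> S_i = -5.72*1.95^i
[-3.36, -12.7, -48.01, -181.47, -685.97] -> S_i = -3.36*3.78^i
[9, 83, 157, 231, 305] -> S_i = 9 + 74*i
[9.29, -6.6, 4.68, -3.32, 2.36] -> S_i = 9.29*(-0.71)^i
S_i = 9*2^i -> [9, 18, 36, 72, 144]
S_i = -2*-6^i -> [-2, 12, -72, 432, -2592]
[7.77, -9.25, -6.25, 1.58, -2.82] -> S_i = Random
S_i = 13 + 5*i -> [13, 18, 23, 28, 33]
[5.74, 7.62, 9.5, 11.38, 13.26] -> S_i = 5.74 + 1.88*i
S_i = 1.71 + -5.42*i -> [1.71, -3.71, -9.13, -14.55, -19.97]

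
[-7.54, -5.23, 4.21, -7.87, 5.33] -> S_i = Random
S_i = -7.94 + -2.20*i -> [-7.94, -10.14, -12.34, -14.54, -16.74]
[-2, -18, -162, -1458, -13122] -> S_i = -2*9^i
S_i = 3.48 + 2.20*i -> [3.48, 5.68, 7.88, 10.08, 12.28]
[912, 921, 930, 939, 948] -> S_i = 912 + 9*i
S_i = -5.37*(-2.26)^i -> [-5.37, 12.14, -27.43, 61.99, -140.09]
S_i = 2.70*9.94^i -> [2.7, 26.84, 266.77, 2651.69, 26357.81]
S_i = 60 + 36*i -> [60, 96, 132, 168, 204]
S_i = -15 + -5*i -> [-15, -20, -25, -30, -35]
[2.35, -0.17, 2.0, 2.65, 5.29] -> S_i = Random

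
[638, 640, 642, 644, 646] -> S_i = 638 + 2*i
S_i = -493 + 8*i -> [-493, -485, -477, -469, -461]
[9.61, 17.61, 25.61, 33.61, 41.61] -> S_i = 9.61 + 8.00*i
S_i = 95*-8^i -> [95, -760, 6080, -48640, 389120]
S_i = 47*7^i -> [47, 329, 2303, 16121, 112847]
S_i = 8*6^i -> [8, 48, 288, 1728, 10368]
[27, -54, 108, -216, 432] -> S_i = 27*-2^i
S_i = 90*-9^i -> [90, -810, 7290, -65610, 590490]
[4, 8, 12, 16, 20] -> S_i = 4 + 4*i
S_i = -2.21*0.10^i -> [-2.21, -0.22, -0.02, -0.0, -0.0]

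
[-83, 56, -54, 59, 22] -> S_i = Random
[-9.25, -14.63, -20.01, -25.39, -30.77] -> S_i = -9.25 + -5.38*i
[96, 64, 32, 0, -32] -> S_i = 96 + -32*i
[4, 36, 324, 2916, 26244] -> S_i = 4*9^i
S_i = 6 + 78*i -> [6, 84, 162, 240, 318]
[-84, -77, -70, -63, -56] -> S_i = -84 + 7*i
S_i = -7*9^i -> [-7, -63, -567, -5103, -45927]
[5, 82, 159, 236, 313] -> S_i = 5 + 77*i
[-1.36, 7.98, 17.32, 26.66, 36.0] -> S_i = -1.36 + 9.34*i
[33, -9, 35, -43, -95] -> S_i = Random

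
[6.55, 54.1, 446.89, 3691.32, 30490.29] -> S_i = 6.55*8.26^i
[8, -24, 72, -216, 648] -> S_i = 8*-3^i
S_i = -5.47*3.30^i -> [-5.47, -18.05, -59.57, -196.58, -648.7]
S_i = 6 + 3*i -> [6, 9, 12, 15, 18]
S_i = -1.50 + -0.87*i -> [-1.5, -2.37, -3.24, -4.11, -4.98]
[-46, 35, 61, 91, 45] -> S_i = Random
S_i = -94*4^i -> [-94, -376, -1504, -6016, -24064]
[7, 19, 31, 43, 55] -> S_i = 7 + 12*i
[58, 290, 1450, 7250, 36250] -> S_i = 58*5^i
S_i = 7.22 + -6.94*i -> [7.22, 0.28, -6.66, -13.6, -20.54]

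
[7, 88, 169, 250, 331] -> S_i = 7 + 81*i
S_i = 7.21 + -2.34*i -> [7.21, 4.87, 2.53, 0.19, -2.15]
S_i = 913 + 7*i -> [913, 920, 927, 934, 941]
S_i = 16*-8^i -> [16, -128, 1024, -8192, 65536]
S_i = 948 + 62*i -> [948, 1010, 1072, 1134, 1196]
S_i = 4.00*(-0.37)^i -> [4.0, -1.48, 0.55, -0.2, 0.07]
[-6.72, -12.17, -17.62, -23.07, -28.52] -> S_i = -6.72 + -5.45*i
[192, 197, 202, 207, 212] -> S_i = 192 + 5*i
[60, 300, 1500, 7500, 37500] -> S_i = 60*5^i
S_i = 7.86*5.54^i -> [7.86, 43.54, 241.24, 1336.45, 7403.92]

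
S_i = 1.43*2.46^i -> [1.43, 3.52, 8.65, 21.29, 52.37]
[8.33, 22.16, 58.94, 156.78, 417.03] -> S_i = 8.33*2.66^i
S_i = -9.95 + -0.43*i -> [-9.95, -10.38, -10.81, -11.24, -11.67]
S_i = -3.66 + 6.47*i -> [-3.66, 2.81, 9.28, 15.75, 22.22]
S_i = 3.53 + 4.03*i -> [3.53, 7.56, 11.59, 15.62, 19.65]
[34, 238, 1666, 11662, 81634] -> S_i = 34*7^i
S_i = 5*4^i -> [5, 20, 80, 320, 1280]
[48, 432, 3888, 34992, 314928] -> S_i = 48*9^i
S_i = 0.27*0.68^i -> [0.27, 0.18, 0.12, 0.08, 0.06]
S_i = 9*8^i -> [9, 72, 576, 4608, 36864]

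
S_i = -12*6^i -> [-12, -72, -432, -2592, -15552]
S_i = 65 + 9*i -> [65, 74, 83, 92, 101]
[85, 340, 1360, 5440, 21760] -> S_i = 85*4^i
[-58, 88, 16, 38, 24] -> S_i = Random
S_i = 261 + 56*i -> [261, 317, 373, 429, 485]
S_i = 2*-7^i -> [2, -14, 98, -686, 4802]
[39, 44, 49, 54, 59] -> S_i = 39 + 5*i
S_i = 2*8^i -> [2, 16, 128, 1024, 8192]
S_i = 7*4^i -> [7, 28, 112, 448, 1792]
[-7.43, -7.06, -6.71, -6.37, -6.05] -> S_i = -7.43*0.95^i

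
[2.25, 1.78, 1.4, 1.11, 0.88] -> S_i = 2.25*0.79^i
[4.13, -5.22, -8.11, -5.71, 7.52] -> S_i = Random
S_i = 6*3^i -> [6, 18, 54, 162, 486]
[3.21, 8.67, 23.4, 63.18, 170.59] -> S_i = 3.21*2.70^i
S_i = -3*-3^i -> [-3, 9, -27, 81, -243]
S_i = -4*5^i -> [-4, -20, -100, -500, -2500]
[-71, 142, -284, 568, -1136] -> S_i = -71*-2^i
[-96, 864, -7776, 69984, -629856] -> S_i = -96*-9^i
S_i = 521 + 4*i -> [521, 525, 529, 533, 537]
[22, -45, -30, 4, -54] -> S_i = Random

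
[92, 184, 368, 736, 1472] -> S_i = 92*2^i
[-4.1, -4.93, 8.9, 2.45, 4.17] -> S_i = Random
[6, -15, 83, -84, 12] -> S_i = Random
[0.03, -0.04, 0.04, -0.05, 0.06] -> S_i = 0.03*(-1.19)^i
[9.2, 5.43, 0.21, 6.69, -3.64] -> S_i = Random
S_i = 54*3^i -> [54, 162, 486, 1458, 4374]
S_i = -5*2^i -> [-5, -10, -20, -40, -80]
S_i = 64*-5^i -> [64, -320, 1600, -8000, 40000]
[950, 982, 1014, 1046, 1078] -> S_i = 950 + 32*i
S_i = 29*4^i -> [29, 116, 464, 1856, 7424]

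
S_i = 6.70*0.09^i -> [6.7, 0.6, 0.05, 0.0, 0.0]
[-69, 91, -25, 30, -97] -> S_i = Random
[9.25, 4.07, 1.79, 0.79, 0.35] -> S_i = 9.25*0.44^i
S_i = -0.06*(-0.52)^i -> [-0.06, 0.03, -0.02, 0.01, -0.0]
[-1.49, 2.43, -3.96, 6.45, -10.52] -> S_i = -1.49*(-1.63)^i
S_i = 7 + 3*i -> [7, 10, 13, 16, 19]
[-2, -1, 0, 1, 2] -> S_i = -2 + 1*i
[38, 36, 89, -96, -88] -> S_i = Random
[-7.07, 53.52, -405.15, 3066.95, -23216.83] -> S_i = -7.07*(-7.57)^i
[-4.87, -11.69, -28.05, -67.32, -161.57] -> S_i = -4.87*2.40^i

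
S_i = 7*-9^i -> [7, -63, 567, -5103, 45927]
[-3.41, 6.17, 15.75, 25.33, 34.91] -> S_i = -3.41 + 9.58*i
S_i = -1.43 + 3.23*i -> [-1.43, 1.8, 5.03, 8.26, 11.49]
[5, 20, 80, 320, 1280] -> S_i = 5*4^i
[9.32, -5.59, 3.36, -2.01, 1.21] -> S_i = 9.32*(-0.60)^i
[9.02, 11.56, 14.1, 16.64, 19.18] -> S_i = 9.02 + 2.54*i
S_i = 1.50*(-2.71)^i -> [1.5, -4.06, 11.02, -29.85, 80.9]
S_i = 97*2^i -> [97, 194, 388, 776, 1552]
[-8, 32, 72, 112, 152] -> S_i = -8 + 40*i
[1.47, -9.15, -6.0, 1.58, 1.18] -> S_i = Random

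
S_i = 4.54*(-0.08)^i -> [4.54, -0.36, 0.03, -0.0, 0.0]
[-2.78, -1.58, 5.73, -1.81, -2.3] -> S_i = Random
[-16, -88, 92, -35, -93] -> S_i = Random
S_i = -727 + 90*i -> [-727, -637, -547, -457, -367]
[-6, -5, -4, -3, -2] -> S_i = -6 + 1*i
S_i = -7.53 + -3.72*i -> [-7.53, -11.25, -14.97, -18.69, -22.41]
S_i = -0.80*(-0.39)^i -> [-0.8, 0.31, -0.12, 0.05, -0.02]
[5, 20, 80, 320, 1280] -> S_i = 5*4^i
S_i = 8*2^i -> [8, 16, 32, 64, 128]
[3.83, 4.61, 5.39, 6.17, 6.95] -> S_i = 3.83 + 0.78*i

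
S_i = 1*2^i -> [1, 2, 4, 8, 16]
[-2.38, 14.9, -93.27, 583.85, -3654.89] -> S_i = -2.38*(-6.26)^i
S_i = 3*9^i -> [3, 27, 243, 2187, 19683]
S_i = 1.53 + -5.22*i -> [1.53, -3.69, -8.91, -14.13, -19.35]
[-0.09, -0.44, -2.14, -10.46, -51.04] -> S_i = -0.09*4.88^i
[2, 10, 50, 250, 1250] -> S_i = 2*5^i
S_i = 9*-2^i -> [9, -18, 36, -72, 144]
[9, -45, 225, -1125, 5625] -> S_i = 9*-5^i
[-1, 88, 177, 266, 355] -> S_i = -1 + 89*i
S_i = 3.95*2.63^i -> [3.95, 10.39, 27.32, 71.86, 188.98]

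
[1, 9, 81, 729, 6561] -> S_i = 1*9^i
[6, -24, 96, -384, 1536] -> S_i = 6*-4^i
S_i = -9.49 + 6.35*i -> [-9.49, -3.14, 3.21, 9.56, 15.91]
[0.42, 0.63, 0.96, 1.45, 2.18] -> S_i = 0.42*1.51^i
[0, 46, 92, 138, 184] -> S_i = 0 + 46*i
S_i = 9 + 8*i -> [9, 17, 25, 33, 41]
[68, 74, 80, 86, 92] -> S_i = 68 + 6*i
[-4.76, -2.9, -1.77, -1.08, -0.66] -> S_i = -4.76*0.61^i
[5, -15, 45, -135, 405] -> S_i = 5*-3^i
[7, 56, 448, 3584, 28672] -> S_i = 7*8^i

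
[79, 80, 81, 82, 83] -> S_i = 79 + 1*i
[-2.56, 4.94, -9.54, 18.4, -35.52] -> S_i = -2.56*(-1.93)^i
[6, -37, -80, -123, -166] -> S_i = 6 + -43*i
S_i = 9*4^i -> [9, 36, 144, 576, 2304]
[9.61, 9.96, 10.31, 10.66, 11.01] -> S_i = 9.61 + 0.35*i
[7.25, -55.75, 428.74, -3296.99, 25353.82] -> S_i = 7.25*(-7.69)^i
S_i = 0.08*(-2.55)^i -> [0.08, -0.2, 0.52, -1.33, 3.38]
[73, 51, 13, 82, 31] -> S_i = Random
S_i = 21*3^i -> [21, 63, 189, 567, 1701]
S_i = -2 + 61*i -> [-2, 59, 120, 181, 242]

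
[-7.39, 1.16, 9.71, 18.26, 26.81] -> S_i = -7.39 + 8.55*i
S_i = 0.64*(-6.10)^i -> [0.64, -3.9, 23.81, -145.27, 886.13]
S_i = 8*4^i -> [8, 32, 128, 512, 2048]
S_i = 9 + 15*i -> [9, 24, 39, 54, 69]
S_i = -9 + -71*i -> [-9, -80, -151, -222, -293]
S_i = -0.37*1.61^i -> [-0.37, -0.6, -0.96, -1.54, -2.49]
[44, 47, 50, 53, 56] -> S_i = 44 + 3*i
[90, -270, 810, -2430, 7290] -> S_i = 90*-3^i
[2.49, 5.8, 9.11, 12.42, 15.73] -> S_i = 2.49 + 3.31*i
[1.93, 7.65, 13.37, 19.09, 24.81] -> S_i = 1.93 + 5.72*i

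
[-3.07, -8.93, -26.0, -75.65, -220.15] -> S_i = -3.07*2.91^i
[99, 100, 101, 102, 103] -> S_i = 99 + 1*i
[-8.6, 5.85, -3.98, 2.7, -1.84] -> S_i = -8.60*(-0.68)^i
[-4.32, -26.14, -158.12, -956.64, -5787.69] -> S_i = -4.32*6.05^i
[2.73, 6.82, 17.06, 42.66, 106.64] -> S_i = 2.73*2.50^i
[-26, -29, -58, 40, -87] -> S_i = Random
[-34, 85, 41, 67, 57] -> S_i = Random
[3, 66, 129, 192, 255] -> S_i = 3 + 63*i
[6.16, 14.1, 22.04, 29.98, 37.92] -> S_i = 6.16 + 7.94*i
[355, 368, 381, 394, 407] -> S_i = 355 + 13*i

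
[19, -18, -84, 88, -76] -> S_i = Random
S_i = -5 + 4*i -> [-5, -1, 3, 7, 11]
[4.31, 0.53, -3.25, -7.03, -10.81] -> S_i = 4.31 + -3.78*i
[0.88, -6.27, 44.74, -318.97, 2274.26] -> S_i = 0.88*(-7.13)^i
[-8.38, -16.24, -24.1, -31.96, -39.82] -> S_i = -8.38 + -7.86*i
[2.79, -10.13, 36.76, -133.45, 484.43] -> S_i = 2.79*(-3.63)^i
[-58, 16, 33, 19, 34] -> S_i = Random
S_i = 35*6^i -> [35, 210, 1260, 7560, 45360]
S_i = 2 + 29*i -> [2, 31, 60, 89, 118]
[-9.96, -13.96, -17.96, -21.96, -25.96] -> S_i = -9.96 + -4.00*i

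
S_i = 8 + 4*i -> [8, 12, 16, 20, 24]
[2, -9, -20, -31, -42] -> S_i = 2 + -11*i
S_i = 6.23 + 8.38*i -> [6.23, 14.61, 22.99, 31.37, 39.75]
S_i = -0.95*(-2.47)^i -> [-0.95, 2.35, -5.8, 14.32, -35.36]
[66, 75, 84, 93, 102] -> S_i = 66 + 9*i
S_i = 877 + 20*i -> [877, 897, 917, 937, 957]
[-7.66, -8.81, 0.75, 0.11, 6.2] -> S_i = Random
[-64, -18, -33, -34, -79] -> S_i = Random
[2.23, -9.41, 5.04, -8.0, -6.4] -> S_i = Random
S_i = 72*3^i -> [72, 216, 648, 1944, 5832]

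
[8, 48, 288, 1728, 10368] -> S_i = 8*6^i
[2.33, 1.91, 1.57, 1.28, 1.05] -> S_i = 2.33*0.82^i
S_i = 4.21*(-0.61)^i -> [4.21, -2.57, 1.57, -0.96, 0.58]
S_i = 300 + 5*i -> [300, 305, 310, 315, 320]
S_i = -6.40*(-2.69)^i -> [-6.4, 17.22, -46.31, 124.58, -335.11]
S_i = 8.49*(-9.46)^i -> [8.49, -80.32, 759.78, -7187.55, 67994.26]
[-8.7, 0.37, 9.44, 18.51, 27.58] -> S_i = -8.70 + 9.07*i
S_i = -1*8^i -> [-1, -8, -64, -512, -4096]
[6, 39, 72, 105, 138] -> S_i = 6 + 33*i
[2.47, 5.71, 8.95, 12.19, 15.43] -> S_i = 2.47 + 3.24*i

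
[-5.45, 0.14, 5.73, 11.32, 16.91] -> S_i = -5.45 + 5.59*i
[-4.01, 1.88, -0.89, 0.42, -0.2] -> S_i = -4.01*(-0.47)^i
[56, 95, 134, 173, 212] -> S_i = 56 + 39*i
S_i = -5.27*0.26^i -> [-5.27, -1.37, -0.36, -0.09, -0.02]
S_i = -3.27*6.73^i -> [-3.27, -22.01, -148.11, -996.77, -6708.23]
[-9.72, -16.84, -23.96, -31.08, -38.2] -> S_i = -9.72 + -7.12*i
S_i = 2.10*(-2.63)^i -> [2.1, -5.52, 14.53, -38.2, 100.47]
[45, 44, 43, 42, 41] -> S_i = 45 + -1*i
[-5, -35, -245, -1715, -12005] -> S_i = -5*7^i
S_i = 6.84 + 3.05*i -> [6.84, 9.89, 12.94, 15.99, 19.04]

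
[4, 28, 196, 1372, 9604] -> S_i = 4*7^i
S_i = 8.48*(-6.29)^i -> [8.48, -53.34, 335.5, -2110.32, 13273.9]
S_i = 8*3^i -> [8, 24, 72, 216, 648]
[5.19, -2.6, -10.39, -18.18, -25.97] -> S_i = 5.19 + -7.79*i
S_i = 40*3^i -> [40, 120, 360, 1080, 3240]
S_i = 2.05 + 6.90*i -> [2.05, 8.95, 15.85, 22.75, 29.65]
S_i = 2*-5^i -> [2, -10, 50, -250, 1250]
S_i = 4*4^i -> [4, 16, 64, 256, 1024]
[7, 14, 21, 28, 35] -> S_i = 7 + 7*i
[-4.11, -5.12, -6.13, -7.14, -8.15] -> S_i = -4.11 + -1.01*i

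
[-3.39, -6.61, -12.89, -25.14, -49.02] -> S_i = -3.39*1.95^i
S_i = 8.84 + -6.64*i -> [8.84, 2.2, -4.44, -11.08, -17.72]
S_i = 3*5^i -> [3, 15, 75, 375, 1875]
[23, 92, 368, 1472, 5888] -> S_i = 23*4^i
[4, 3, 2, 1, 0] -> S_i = 4 + -1*i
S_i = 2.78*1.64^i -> [2.78, 4.56, 7.48, 12.26, 20.11]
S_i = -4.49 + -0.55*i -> [-4.49, -5.04, -5.59, -6.14, -6.69]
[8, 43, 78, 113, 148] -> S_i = 8 + 35*i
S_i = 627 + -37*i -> [627, 590, 553, 516, 479]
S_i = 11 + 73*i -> [11, 84, 157, 230, 303]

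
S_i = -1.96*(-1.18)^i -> [-1.96, 2.31, -2.73, 3.22, -3.8]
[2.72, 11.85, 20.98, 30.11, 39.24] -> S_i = 2.72 + 9.13*i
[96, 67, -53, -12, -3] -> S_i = Random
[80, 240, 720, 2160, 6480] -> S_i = 80*3^i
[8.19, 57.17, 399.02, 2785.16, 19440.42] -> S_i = 8.19*6.98^i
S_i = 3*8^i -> [3, 24, 192, 1536, 12288]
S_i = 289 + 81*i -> [289, 370, 451, 532, 613]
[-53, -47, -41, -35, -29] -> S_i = -53 + 6*i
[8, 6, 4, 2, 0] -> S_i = 8 + -2*i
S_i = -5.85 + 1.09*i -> [-5.85, -4.76, -3.67, -2.58, -1.49]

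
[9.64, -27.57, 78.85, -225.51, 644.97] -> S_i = 9.64*(-2.86)^i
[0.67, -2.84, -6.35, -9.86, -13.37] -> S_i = 0.67 + -3.51*i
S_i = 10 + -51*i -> [10, -41, -92, -143, -194]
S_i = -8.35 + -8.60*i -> [-8.35, -16.95, -25.55, -34.15, -42.75]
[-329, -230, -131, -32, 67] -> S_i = -329 + 99*i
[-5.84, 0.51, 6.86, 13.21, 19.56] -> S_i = -5.84 + 6.35*i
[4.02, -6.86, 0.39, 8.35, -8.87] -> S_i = Random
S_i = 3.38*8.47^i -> [3.38, 28.63, 242.48, 2053.84, 17396.04]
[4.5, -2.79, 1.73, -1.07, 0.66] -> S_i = 4.50*(-0.62)^i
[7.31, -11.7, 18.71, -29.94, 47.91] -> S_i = 7.31*(-1.60)^i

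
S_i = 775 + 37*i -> [775, 812, 849, 886, 923]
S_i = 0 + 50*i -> [0, 50, 100, 150, 200]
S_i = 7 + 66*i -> [7, 73, 139, 205, 271]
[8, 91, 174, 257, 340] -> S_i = 8 + 83*i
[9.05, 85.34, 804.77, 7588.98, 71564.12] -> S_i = 9.05*9.43^i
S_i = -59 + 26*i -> [-59, -33, -7, 19, 45]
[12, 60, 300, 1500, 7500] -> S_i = 12*5^i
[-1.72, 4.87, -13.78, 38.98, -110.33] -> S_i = -1.72*(-2.83)^i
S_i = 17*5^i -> [17, 85, 425, 2125, 10625]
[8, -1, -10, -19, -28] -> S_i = 8 + -9*i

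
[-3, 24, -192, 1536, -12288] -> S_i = -3*-8^i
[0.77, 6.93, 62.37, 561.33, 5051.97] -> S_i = 0.77*9.00^i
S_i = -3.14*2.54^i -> [-3.14, -7.98, -20.26, -51.46, -130.7]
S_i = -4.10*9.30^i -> [-4.1, -38.13, -354.61, -3297.86, -30670.13]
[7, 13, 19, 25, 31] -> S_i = 7 + 6*i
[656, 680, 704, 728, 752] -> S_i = 656 + 24*i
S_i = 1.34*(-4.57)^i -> [1.34, -6.12, 27.99, -127.89, 584.48]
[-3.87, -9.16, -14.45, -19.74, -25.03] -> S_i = -3.87 + -5.29*i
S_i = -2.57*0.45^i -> [-2.57, -1.16, -0.52, -0.23, -0.11]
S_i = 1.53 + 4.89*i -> [1.53, 6.42, 11.31, 16.2, 21.09]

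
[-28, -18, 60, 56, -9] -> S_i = Random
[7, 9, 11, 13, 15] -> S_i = 7 + 2*i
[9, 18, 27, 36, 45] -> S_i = 9 + 9*i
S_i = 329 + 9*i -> [329, 338, 347, 356, 365]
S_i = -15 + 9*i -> [-15, -6, 3, 12, 21]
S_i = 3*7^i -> [3, 21, 147, 1029, 7203]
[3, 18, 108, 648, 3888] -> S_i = 3*6^i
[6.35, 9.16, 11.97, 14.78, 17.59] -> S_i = 6.35 + 2.81*i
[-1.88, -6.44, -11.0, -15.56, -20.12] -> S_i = -1.88 + -4.56*i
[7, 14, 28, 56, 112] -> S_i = 7*2^i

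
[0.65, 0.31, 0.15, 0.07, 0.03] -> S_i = 0.65*0.48^i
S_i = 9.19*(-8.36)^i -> [9.19, -76.83, 642.29, -5369.51, 44889.07]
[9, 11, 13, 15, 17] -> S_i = 9 + 2*i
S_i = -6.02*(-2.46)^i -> [-6.02, 14.81, -36.43, 89.62, -220.46]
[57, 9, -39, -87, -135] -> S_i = 57 + -48*i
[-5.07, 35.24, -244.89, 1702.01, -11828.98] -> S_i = -5.07*(-6.95)^i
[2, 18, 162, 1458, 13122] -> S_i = 2*9^i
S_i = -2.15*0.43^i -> [-2.15, -0.92, -0.4, -0.17, -0.07]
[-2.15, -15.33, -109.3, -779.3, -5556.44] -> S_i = -2.15*7.13^i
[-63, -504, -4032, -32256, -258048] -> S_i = -63*8^i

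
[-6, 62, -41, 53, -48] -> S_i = Random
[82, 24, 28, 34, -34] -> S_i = Random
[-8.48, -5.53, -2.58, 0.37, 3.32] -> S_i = -8.48 + 2.95*i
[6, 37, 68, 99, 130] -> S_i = 6 + 31*i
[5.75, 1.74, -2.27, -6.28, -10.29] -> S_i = 5.75 + -4.01*i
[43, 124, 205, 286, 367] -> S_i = 43 + 81*i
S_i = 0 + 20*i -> [0, 20, 40, 60, 80]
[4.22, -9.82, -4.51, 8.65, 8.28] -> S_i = Random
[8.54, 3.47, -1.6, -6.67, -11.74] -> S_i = 8.54 + -5.07*i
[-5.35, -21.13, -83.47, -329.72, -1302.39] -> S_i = -5.35*3.95^i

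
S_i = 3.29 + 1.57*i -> [3.29, 4.86, 6.43, 8.0, 9.57]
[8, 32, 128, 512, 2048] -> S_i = 8*4^i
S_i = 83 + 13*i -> [83, 96, 109, 122, 135]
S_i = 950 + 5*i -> [950, 955, 960, 965, 970]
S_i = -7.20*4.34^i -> [-7.2, -31.25, -135.62, -588.57, -2554.41]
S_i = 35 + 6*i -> [35, 41, 47, 53, 59]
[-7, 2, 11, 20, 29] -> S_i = -7 + 9*i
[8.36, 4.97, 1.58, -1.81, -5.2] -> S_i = 8.36 + -3.39*i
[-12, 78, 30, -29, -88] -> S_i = Random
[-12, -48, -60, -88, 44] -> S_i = Random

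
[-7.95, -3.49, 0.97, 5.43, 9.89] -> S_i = -7.95 + 4.46*i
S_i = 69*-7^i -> [69, -483, 3381, -23667, 165669]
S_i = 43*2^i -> [43, 86, 172, 344, 688]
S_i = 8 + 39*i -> [8, 47, 86, 125, 164]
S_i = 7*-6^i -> [7, -42, 252, -1512, 9072]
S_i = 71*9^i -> [71, 639, 5751, 51759, 465831]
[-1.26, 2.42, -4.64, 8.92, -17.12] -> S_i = -1.26*(-1.92)^i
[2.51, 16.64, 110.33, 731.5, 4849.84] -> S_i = 2.51*6.63^i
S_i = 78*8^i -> [78, 624, 4992, 39936, 319488]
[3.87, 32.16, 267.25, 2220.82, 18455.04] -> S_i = 3.87*8.31^i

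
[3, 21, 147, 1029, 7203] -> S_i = 3*7^i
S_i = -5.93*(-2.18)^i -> [-5.93, 12.93, -28.18, 61.44, -133.93]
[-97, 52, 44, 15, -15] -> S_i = Random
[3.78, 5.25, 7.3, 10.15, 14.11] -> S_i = 3.78*1.39^i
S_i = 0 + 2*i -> [0, 2, 4, 6, 8]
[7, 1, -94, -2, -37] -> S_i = Random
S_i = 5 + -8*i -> [5, -3, -11, -19, -27]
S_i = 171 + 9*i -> [171, 180, 189, 198, 207]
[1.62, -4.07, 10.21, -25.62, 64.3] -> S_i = 1.62*(-2.51)^i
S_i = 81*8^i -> [81, 648, 5184, 41472, 331776]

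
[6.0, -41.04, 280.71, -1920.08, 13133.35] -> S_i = 6.00*(-6.84)^i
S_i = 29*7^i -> [29, 203, 1421, 9947, 69629]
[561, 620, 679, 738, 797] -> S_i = 561 + 59*i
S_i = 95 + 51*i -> [95, 146, 197, 248, 299]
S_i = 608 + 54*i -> [608, 662, 716, 770, 824]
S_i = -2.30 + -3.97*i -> [-2.3, -6.27, -10.24, -14.21, -18.18]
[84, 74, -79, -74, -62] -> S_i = Random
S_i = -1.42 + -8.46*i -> [-1.42, -9.88, -18.34, -26.8, -35.26]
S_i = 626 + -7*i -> [626, 619, 612, 605, 598]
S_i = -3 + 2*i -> [-3, -1, 1, 3, 5]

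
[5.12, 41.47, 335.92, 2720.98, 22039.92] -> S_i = 5.12*8.10^i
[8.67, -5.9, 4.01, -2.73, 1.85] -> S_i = 8.67*(-0.68)^i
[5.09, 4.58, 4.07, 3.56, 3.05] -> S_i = 5.09 + -0.51*i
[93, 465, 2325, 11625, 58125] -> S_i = 93*5^i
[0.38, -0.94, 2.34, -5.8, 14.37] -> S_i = 0.38*(-2.48)^i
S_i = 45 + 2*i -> [45, 47, 49, 51, 53]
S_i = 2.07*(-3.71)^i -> [2.07, -7.68, 28.49, -105.7, 392.16]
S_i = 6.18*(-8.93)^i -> [6.18, -55.19, 492.82, -4400.91, 39300.16]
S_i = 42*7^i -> [42, 294, 2058, 14406, 100842]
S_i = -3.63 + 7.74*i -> [-3.63, 4.11, 11.85, 19.59, 27.33]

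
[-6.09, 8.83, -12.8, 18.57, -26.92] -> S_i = -6.09*(-1.45)^i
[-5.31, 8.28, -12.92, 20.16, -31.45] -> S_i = -5.31*(-1.56)^i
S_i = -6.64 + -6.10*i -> [-6.64, -12.74, -18.84, -24.94, -31.04]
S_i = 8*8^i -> [8, 64, 512, 4096, 32768]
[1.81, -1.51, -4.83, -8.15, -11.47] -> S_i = 1.81 + -3.32*i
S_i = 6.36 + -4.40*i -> [6.36, 1.96, -2.44, -6.84, -11.24]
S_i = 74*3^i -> [74, 222, 666, 1998, 5994]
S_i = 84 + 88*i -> [84, 172, 260, 348, 436]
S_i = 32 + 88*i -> [32, 120, 208, 296, 384]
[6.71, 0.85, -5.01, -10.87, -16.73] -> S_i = 6.71 + -5.86*i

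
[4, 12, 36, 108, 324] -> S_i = 4*3^i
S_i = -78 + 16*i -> [-78, -62, -46, -30, -14]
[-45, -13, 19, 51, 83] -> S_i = -45 + 32*i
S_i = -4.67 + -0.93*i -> [-4.67, -5.6, -6.53, -7.46, -8.39]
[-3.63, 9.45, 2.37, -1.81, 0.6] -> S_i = Random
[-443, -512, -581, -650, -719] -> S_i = -443 + -69*i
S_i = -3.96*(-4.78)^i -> [-3.96, 18.93, -90.48, 432.49, -2067.32]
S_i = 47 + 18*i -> [47, 65, 83, 101, 119]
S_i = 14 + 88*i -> [14, 102, 190, 278, 366]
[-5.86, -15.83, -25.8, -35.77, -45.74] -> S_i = -5.86 + -9.97*i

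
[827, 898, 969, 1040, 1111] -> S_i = 827 + 71*i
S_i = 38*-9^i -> [38, -342, 3078, -27702, 249318]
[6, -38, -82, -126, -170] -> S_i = 6 + -44*i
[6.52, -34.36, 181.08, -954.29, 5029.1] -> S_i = 6.52*(-5.27)^i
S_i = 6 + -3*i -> [6, 3, 0, -3, -6]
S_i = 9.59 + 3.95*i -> [9.59, 13.54, 17.49, 21.44, 25.39]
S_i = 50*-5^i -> [50, -250, 1250, -6250, 31250]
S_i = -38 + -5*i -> [-38, -43, -48, -53, -58]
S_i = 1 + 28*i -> [1, 29, 57, 85, 113]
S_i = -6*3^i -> [-6, -18, -54, -162, -486]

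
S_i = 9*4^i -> [9, 36, 144, 576, 2304]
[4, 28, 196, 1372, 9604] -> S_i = 4*7^i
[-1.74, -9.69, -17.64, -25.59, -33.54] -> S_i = -1.74 + -7.95*i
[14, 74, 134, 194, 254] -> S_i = 14 + 60*i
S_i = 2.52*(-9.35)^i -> [2.52, -23.56, 220.3, -2059.85, 19259.59]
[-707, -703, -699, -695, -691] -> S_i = -707 + 4*i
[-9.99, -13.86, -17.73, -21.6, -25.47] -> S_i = -9.99 + -3.87*i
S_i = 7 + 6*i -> [7, 13, 19, 25, 31]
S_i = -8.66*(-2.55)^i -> [-8.66, 22.08, -56.31, 143.59, -366.17]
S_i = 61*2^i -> [61, 122, 244, 488, 976]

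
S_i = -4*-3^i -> [-4, 12, -36, 108, -324]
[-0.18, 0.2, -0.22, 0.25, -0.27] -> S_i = -0.18*(-1.11)^i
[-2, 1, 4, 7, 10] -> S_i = -2 + 3*i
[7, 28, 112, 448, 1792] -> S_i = 7*4^i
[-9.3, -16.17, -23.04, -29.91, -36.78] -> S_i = -9.30 + -6.87*i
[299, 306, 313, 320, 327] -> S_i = 299 + 7*i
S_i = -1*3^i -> [-1, -3, -9, -27, -81]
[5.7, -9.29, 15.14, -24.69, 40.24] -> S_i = 5.70*(-1.63)^i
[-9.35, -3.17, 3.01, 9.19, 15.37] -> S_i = -9.35 + 6.18*i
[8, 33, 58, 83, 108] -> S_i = 8 + 25*i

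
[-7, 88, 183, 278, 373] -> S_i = -7 + 95*i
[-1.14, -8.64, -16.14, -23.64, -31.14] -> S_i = -1.14 + -7.50*i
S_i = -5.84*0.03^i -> [-5.84, -0.18, -0.01, -0.0, -0.0]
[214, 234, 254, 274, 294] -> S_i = 214 + 20*i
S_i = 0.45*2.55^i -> [0.45, 1.15, 2.93, 7.46, 19.03]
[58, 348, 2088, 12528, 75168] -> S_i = 58*6^i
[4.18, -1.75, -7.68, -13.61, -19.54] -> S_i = 4.18 + -5.93*i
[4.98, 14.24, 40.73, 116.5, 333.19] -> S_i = 4.98*2.86^i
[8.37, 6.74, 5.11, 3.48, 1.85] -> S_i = 8.37 + -1.63*i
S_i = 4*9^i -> [4, 36, 324, 2916, 26244]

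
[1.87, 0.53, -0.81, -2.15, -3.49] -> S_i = 1.87 + -1.34*i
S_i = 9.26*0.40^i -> [9.26, 3.7, 1.48, 0.59, 0.24]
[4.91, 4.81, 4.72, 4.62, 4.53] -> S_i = 4.91*0.98^i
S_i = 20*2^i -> [20, 40, 80, 160, 320]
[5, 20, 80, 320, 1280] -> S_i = 5*4^i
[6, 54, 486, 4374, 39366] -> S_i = 6*9^i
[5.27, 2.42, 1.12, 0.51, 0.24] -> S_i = 5.27*0.46^i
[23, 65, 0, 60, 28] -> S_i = Random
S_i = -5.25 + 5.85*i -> [-5.25, 0.6, 6.45, 12.3, 18.15]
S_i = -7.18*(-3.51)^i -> [-7.18, 25.2, -88.46, 310.49, -1089.82]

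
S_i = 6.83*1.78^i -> [6.83, 12.16, 21.64, 38.52, 68.56]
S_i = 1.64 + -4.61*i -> [1.64, -2.97, -7.58, -12.19, -16.8]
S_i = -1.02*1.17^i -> [-1.02, -1.19, -1.4, -1.63, -1.91]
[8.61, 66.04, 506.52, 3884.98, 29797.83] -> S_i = 8.61*7.67^i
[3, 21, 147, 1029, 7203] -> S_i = 3*7^i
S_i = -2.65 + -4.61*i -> [-2.65, -7.26, -11.87, -16.48, -21.09]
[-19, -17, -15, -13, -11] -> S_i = -19 + 2*i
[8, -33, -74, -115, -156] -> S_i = 8 + -41*i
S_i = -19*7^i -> [-19, -133, -931, -6517, -45619]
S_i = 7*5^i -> [7, 35, 175, 875, 4375]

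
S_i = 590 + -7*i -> [590, 583, 576, 569, 562]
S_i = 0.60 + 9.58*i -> [0.6, 10.18, 19.76, 29.34, 38.92]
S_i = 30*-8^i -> [30, -240, 1920, -15360, 122880]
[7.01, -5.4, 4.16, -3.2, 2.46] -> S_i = 7.01*(-0.77)^i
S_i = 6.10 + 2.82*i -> [6.1, 8.92, 11.74, 14.56, 17.38]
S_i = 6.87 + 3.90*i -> [6.87, 10.77, 14.67, 18.57, 22.47]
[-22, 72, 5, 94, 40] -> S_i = Random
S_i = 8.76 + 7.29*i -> [8.76, 16.05, 23.34, 30.63, 37.92]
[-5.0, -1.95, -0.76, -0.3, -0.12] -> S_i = -5.00*0.39^i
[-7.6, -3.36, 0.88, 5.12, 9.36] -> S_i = -7.60 + 4.24*i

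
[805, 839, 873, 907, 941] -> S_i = 805 + 34*i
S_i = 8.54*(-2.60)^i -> [8.54, -22.2, 57.73, -150.1, 390.26]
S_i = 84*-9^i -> [84, -756, 6804, -61236, 551124]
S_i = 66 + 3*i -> [66, 69, 72, 75, 78]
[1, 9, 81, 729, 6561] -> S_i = 1*9^i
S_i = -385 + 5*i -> [-385, -380, -375, -370, -365]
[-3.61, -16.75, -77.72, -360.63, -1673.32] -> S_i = -3.61*4.64^i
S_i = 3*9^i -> [3, 27, 243, 2187, 19683]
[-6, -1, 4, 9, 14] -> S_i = -6 + 5*i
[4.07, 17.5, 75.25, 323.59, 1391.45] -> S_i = 4.07*4.30^i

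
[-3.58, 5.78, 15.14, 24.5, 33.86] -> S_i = -3.58 + 9.36*i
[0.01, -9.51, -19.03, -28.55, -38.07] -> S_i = 0.01 + -9.52*i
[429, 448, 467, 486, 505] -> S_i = 429 + 19*i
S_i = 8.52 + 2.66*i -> [8.52, 11.18, 13.84, 16.5, 19.16]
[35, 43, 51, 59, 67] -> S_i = 35 + 8*i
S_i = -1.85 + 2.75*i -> [-1.85, 0.9, 3.65, 6.4, 9.15]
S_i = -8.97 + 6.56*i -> [-8.97, -2.41, 4.15, 10.71, 17.27]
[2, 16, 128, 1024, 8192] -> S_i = 2*8^i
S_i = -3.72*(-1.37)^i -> [-3.72, 5.1, -6.98, 9.57, -13.1]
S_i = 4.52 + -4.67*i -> [4.52, -0.15, -4.82, -9.49, -14.16]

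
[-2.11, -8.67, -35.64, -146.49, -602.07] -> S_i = -2.11*4.11^i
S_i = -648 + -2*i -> [-648, -650, -652, -654, -656]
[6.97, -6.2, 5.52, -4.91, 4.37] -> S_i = 6.97*(-0.89)^i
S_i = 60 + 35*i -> [60, 95, 130, 165, 200]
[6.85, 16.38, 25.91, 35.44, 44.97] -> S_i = 6.85 + 9.53*i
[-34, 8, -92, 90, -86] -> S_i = Random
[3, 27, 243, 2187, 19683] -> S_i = 3*9^i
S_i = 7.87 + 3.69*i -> [7.87, 11.56, 15.25, 18.94, 22.63]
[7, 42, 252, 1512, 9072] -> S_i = 7*6^i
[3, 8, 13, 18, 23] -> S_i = 3 + 5*i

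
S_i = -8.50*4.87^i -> [-8.5, -41.4, -201.59, -981.76, -4781.18]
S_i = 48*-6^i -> [48, -288, 1728, -10368, 62208]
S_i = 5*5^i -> [5, 25, 125, 625, 3125]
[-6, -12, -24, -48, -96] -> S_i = -6*2^i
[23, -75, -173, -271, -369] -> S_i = 23 + -98*i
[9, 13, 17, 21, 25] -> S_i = 9 + 4*i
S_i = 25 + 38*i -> [25, 63, 101, 139, 177]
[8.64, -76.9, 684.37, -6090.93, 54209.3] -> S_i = 8.64*(-8.90)^i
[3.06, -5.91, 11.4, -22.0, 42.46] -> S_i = 3.06*(-1.93)^i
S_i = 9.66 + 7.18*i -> [9.66, 16.84, 24.02, 31.2, 38.38]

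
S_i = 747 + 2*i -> [747, 749, 751, 753, 755]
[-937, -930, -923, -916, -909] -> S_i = -937 + 7*i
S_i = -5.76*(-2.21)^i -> [-5.76, 12.73, -28.13, 62.17, -137.4]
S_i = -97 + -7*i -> [-97, -104, -111, -118, -125]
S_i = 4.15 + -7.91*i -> [4.15, -3.76, -11.67, -19.58, -27.49]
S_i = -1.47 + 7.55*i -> [-1.47, 6.08, 13.63, 21.18, 28.73]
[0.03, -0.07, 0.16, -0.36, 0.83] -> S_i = 0.03*(-2.29)^i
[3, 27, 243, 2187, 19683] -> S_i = 3*9^i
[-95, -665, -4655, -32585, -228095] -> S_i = -95*7^i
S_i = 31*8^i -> [31, 248, 1984, 15872, 126976]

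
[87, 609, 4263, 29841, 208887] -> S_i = 87*7^i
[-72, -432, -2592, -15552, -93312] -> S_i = -72*6^i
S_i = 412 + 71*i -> [412, 483, 554, 625, 696]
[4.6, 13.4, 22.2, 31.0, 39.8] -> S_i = 4.60 + 8.80*i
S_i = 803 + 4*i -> [803, 807, 811, 815, 819]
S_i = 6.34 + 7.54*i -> [6.34, 13.88, 21.42, 28.96, 36.5]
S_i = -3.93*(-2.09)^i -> [-3.93, 8.21, -17.17, 35.88, -74.99]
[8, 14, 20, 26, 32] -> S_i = 8 + 6*i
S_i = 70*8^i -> [70, 560, 4480, 35840, 286720]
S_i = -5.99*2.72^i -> [-5.99, -16.29, -44.32, -120.54, -327.87]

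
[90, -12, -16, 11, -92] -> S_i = Random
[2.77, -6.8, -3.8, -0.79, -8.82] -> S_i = Random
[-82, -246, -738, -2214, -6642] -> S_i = -82*3^i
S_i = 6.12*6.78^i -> [6.12, 41.49, 281.33, 1907.39, 12932.13]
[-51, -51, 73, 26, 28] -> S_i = Random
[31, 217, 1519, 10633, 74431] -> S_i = 31*7^i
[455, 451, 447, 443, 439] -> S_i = 455 + -4*i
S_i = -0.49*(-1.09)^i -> [-0.49, 0.53, -0.58, 0.63, -0.69]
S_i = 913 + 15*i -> [913, 928, 943, 958, 973]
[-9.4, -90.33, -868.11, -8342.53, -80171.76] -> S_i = -9.40*9.61^i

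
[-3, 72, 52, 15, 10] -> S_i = Random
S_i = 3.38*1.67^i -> [3.38, 5.64, 9.43, 15.74, 26.29]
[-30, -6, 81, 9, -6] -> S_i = Random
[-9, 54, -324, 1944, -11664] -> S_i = -9*-6^i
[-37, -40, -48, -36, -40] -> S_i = Random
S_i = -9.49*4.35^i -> [-9.49, -41.28, -179.57, -781.15, -3398.0]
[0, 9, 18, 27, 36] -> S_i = 0 + 9*i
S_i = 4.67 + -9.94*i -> [4.67, -5.27, -15.21, -25.15, -35.09]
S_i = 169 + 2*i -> [169, 171, 173, 175, 177]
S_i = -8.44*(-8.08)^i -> [-8.44, 68.2, -551.02, 4452.22, -35973.93]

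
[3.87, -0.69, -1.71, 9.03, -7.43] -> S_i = Random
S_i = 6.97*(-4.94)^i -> [6.97, -34.43, 170.09, -840.26, 4150.88]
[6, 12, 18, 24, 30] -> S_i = 6 + 6*i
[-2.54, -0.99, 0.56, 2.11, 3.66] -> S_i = -2.54 + 1.55*i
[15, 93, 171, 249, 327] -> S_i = 15 + 78*i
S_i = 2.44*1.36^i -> [2.44, 3.32, 4.51, 6.14, 8.35]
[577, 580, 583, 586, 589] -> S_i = 577 + 3*i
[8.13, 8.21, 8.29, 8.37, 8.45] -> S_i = 8.13 + 0.08*i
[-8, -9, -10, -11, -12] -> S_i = -8 + -1*i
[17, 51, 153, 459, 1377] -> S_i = 17*3^i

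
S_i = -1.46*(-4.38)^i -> [-1.46, 6.39, -28.01, 122.68, -537.34]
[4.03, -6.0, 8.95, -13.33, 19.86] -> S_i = 4.03*(-1.49)^i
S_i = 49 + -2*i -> [49, 47, 45, 43, 41]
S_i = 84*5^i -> [84, 420, 2100, 10500, 52500]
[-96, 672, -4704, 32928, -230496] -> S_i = -96*-7^i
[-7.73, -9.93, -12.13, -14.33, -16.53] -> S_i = -7.73 + -2.20*i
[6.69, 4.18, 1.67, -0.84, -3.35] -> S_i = 6.69 + -2.51*i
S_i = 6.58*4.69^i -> [6.58, 30.86, 144.73, 678.8, 3183.59]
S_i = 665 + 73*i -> [665, 738, 811, 884, 957]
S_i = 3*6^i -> [3, 18, 108, 648, 3888]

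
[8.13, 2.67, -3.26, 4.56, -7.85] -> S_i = Random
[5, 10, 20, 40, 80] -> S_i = 5*2^i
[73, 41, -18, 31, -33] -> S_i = Random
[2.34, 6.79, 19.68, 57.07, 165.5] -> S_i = 2.34*2.90^i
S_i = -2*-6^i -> [-2, 12, -72, 432, -2592]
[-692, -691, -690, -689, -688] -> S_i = -692 + 1*i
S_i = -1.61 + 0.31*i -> [-1.61, -1.3, -0.99, -0.68, -0.37]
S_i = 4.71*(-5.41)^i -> [4.71, -25.48, 137.85, -745.78, 4034.69]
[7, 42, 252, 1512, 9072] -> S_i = 7*6^i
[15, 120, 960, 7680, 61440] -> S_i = 15*8^i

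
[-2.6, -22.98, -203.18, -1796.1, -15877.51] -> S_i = -2.60*8.84^i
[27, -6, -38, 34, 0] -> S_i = Random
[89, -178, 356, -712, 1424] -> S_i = 89*-2^i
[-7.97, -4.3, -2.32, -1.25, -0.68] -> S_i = -7.97*0.54^i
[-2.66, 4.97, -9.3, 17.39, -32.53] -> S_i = -2.66*(-1.87)^i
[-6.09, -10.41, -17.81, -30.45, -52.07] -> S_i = -6.09*1.71^i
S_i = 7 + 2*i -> [7, 9, 11, 13, 15]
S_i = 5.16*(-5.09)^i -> [5.16, -26.26, 133.69, -680.46, 3463.54]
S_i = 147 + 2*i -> [147, 149, 151, 153, 155]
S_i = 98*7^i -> [98, 686, 4802, 33614, 235298]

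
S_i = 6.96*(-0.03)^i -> [6.96, -0.21, 0.01, -0.0, 0.0]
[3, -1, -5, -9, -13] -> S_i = 3 + -4*i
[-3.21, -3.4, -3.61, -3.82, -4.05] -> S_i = -3.21*1.06^i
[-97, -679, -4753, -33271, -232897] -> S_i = -97*7^i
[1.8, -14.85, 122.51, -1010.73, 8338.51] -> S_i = 1.80*(-8.25)^i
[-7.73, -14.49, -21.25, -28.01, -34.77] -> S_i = -7.73 + -6.76*i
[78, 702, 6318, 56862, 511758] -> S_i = 78*9^i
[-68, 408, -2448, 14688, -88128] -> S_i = -68*-6^i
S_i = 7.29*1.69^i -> [7.29, 12.32, 20.82, 35.19, 59.47]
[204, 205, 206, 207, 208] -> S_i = 204 + 1*i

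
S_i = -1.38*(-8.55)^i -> [-1.38, 11.8, -100.88, 862.54, -7374.69]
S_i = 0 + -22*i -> [0, -22, -44, -66, -88]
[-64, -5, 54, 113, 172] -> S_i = -64 + 59*i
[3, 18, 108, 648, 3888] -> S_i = 3*6^i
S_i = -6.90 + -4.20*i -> [-6.9, -11.1, -15.3, -19.5, -23.7]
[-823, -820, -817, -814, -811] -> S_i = -823 + 3*i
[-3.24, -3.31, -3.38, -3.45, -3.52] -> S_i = -3.24 + -0.07*i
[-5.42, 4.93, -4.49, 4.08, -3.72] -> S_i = -5.42*(-0.91)^i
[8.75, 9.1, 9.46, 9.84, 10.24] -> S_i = 8.75*1.04^i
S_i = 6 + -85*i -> [6, -79, -164, -249, -334]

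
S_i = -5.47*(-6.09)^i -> [-5.47, 33.31, -202.87, 1235.49, -7524.13]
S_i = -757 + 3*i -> [-757, -754, -751, -748, -745]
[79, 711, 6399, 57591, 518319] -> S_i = 79*9^i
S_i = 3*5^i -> [3, 15, 75, 375, 1875]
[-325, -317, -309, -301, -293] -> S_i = -325 + 8*i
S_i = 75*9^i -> [75, 675, 6075, 54675, 492075]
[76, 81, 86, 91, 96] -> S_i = 76 + 5*i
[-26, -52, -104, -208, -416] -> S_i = -26*2^i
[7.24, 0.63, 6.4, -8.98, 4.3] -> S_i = Random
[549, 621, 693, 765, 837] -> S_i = 549 + 72*i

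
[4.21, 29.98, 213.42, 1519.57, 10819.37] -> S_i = 4.21*7.12^i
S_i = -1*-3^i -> [-1, 3, -9, 27, -81]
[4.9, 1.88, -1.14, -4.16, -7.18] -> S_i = 4.90 + -3.02*i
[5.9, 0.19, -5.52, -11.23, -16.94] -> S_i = 5.90 + -5.71*i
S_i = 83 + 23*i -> [83, 106, 129, 152, 175]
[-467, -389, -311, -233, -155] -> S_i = -467 + 78*i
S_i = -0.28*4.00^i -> [-0.28, -1.12, -4.48, -17.92, -71.68]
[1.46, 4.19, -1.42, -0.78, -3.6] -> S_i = Random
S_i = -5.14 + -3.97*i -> [-5.14, -9.11, -13.08, -17.05, -21.02]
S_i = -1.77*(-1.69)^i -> [-1.77, 2.99, -5.06, 8.54, -14.44]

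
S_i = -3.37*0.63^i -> [-3.37, -2.12, -1.34, -0.84, -0.53]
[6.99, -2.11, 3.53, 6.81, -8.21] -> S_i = Random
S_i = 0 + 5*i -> [0, 5, 10, 15, 20]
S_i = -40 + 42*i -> [-40, 2, 44, 86, 128]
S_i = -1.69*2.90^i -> [-1.69, -4.9, -14.21, -41.22, -119.53]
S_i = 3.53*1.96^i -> [3.53, 6.92, 13.56, 26.58, 52.1]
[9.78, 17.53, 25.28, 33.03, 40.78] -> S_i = 9.78 + 7.75*i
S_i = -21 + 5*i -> [-21, -16, -11, -6, -1]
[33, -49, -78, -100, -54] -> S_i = Random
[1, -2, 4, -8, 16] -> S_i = 1*-2^i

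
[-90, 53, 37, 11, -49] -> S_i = Random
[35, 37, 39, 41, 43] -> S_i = 35 + 2*i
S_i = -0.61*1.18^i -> [-0.61, -0.72, -0.85, -1.0, -1.18]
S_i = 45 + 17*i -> [45, 62, 79, 96, 113]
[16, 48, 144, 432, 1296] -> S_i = 16*3^i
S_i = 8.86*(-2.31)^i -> [8.86, -20.47, 47.28, -109.21, 252.28]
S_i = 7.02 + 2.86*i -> [7.02, 9.88, 12.74, 15.6, 18.46]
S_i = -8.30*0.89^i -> [-8.3, -7.39, -6.57, -5.85, -5.21]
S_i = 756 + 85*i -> [756, 841, 926, 1011, 1096]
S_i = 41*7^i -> [41, 287, 2009, 14063, 98441]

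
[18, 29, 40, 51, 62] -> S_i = 18 + 11*i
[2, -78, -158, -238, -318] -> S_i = 2 + -80*i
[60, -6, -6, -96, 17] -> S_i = Random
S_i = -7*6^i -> [-7, -42, -252, -1512, -9072]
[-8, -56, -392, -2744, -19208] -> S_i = -8*7^i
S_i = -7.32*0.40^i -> [-7.32, -2.93, -1.17, -0.47, -0.19]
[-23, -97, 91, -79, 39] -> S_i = Random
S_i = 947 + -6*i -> [947, 941, 935, 929, 923]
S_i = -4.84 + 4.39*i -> [-4.84, -0.45, 3.94, 8.33, 12.72]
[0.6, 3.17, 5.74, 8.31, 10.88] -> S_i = 0.60 + 2.57*i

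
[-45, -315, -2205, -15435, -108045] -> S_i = -45*7^i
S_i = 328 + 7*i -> [328, 335, 342, 349, 356]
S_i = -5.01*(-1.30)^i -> [-5.01, 6.51, -8.47, 11.01, -14.31]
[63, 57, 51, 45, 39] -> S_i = 63 + -6*i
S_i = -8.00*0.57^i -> [-8.0, -4.56, -2.6, -1.48, -0.84]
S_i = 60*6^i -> [60, 360, 2160, 12960, 77760]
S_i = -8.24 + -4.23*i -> [-8.24, -12.47, -16.7, -20.93, -25.16]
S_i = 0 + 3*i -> [0, 3, 6, 9, 12]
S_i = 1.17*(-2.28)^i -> [1.17, -2.67, 6.08, -13.87, 31.62]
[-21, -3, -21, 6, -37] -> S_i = Random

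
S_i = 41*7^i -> [41, 287, 2009, 14063, 98441]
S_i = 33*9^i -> [33, 297, 2673, 24057, 216513]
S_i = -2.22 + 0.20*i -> [-2.22, -2.02, -1.82, -1.62, -1.42]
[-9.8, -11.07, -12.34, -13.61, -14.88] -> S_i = -9.80 + -1.27*i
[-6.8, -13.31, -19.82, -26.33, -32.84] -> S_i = -6.80 + -6.51*i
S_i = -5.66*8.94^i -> [-5.66, -50.6, -452.37, -4044.17, -36154.85]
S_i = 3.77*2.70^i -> [3.77, 10.18, 27.48, 74.2, 200.35]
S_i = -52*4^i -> [-52, -208, -832, -3328, -13312]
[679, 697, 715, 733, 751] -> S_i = 679 + 18*i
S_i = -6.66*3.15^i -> [-6.66, -20.98, -66.08, -208.16, -655.72]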